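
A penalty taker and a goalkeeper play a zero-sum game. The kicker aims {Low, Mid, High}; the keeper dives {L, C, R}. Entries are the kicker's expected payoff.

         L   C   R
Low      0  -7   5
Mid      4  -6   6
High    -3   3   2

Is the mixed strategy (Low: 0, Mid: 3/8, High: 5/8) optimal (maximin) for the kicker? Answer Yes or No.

Against L this mix gives (3/8)·4 + (5/8)·(-3) = -3/8.
Against C this mix gives (3/8)·(-6) + (5/8)·3 = -3/8.
Against R this mix gives (3/8)·6 + (5/8)·2 = 7/2.
All of the keeper's active replies (L, C) yield -3/8, and no column does worse for the kicker. The mix makes the keeper indifferent and guarantees -3/8, so it is optimal.

Yes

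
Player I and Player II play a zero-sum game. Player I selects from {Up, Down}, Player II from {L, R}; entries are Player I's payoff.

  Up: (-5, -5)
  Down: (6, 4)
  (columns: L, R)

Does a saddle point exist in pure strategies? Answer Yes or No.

Row minima: Up → -5, Down → 4; maximin = 4.
Column maxima: L → 6, R → 4; minimax = 4.
maximin = minimax = 4, so a saddle point exists.

Yes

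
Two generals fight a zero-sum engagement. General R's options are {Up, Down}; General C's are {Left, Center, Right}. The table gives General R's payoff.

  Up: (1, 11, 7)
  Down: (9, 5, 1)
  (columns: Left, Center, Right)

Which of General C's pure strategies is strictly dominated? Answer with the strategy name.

Center

Right holds General R's payoff strictly below Center in every row: 7 < 11, 1 < 5.
So Center is strictly dominated for General C.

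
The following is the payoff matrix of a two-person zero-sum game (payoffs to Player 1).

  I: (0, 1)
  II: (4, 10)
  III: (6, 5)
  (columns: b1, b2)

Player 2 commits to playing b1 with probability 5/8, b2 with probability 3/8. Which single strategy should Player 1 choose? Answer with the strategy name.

Expected payoff of I: (5/8)·0 + (3/8)·1 = 3/8.
Expected payoff of II: (5/8)·4 + (3/8)·10 = 25/4.
Expected payoff of III: (5/8)·6 + (3/8)·5 = 45/8.
The largest is 25/4, so Player 1's best response is II.

II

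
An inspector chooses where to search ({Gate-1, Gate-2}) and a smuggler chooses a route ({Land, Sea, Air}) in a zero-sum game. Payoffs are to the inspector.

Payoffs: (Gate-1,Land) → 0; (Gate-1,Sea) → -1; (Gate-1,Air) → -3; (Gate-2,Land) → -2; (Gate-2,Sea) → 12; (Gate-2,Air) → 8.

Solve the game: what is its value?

Row minima: Gate-1 → -3, Gate-2 → -2; maximin = -2.
Column maxima: Land → 0, Sea → 12, Air → 8; minimax = 0.
-2 ≠ 0, so there is no saddle point; optimal play is mixed.
Sea is strictly dominated by Air (it gives the inspector strictly more in every row), so the smuggler never plays it.
On the remaining 2×2 (Gate-1, Gate-2 vs Land, Air):
Let the inspector play Gate-1 with probability p. Expected payoff against Land: 0p + (-2)(1−p) = 2p − 2; against Air: (-3)p + 8(1−p) = −11p + 8.
Setting these equal: 2p − 2 = −11p + 8 ⇒ 13p = 10 ⇒ p = 10/13, and the value is (2)·(10/13) − 2 = -6/13.
For the smuggler: with q = P(Land), equating Gate-1's and Gate-2's payoffs gives 3q − 3 = −10q + 8 ⇒ q = 11/13.

-6/13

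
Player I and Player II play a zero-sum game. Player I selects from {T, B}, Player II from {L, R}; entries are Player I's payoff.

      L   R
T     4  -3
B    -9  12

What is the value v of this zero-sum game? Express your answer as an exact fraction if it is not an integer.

Row minima: T → -3, B → -9; maximin = -3.
Column maxima: L → 4, R → 12; minimax = 4.
-3 ≠ 4, so there is no saddle point; optimal play is mixed.
Let Player I play T with probability p. Expected payoff against L: 4p + (-9)(1−p) = 13p − 9; against R: (-3)p + 12(1−p) = −15p + 12.
Setting these equal: 13p − 9 = −15p + 12 ⇒ 28p = 21 ⇒ p = 3/4, and the value is (13)·(3/4) − 9 = 3/4.
For Player II: with q = P(L), equating T's and B's payoffs gives 7q − 3 = −21q + 12 ⇒ q = 15/28.

3/4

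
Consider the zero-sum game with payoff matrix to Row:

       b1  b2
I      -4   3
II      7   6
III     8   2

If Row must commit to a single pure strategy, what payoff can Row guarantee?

6

Row minima: I → -4, II → 6, III → 2.
The best of these is 6.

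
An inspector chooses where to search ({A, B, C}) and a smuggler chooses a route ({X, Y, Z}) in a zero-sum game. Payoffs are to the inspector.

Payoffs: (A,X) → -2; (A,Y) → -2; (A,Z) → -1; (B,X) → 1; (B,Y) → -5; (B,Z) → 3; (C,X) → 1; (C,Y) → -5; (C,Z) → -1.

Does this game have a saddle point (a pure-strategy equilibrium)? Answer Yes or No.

Row minima: A → -2, B → -5, C → -5; maximin = -2.
Column maxima: X → 1, Y → -2, Z → 3; minimax = -2.
maximin = minimax = -2, so a saddle point exists.

Yes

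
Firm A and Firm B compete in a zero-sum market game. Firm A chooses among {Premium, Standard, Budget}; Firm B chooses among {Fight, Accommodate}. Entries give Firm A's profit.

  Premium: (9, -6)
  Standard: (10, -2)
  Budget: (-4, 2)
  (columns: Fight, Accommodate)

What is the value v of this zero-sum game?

Row minima: Premium → -6, Standard → -2, Budget → -4; maximin = -2.
Column maxima: Fight → 10, Accommodate → 2; minimax = 2.
-2 ≠ 2, so there is no saddle point; optimal play is mixed.
Premium is strictly dominated by Standard, so Firm A never plays it.
On the remaining 2×2 (Standard, Budget vs Fight, Accommodate):
Let Firm A play Standard with probability p. Expected payoff against Fight: 10p + (-4)(1−p) = 14p − 4; against Accommodate: (-2)p + 2(1−p) = −4p + 2.
Setting these equal: 14p − 4 = −4p + 2 ⇒ 18p = 6 ⇒ p = 1/3, and the value is (14)·(1/3) − 4 = 2/3.
For Firm B: with q = P(Fight), equating Standard's and Budget's payoffs gives 12q − 2 = −6q + 2 ⇒ q = 2/9.

2/3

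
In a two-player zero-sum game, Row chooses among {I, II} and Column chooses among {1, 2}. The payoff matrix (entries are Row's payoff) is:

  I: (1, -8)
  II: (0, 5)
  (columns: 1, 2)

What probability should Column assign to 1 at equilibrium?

Row minima: I → -8, II → 0; maximin = 0.
Column maxima: 1 → 1, 2 → 5; minimax = 1.
0 ≠ 1, so there is no saddle point; optimal play is mixed.
Let Row play I with probability p. Expected payoff against 1: 1p + 0(1−p) = p; against 2: (-8)p + 5(1−p) = −13p + 5.
Setting these equal: p = −13p + 5 ⇒ 14p = 5 ⇒ p = 5/14, and the value is (1)·(5/14) = 5/14.
For Column: with q = P(1), equating I's and II's payoffs gives 9q − 8 = −5q + 5 ⇒ q = 13/14.

13/14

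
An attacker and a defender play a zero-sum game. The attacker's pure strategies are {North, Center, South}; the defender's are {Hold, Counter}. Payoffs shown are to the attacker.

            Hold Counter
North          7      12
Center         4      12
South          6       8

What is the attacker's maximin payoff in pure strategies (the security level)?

Row minima: North → 7, Center → 4, South → 6.
The best of these is 7.

7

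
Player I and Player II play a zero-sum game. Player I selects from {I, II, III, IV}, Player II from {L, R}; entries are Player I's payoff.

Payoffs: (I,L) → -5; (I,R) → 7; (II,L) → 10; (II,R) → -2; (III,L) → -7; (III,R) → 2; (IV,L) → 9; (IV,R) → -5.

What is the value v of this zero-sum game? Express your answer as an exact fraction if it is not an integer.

5/2

Row minima: I → -5, II → -2, III → -7, IV → -5; maximin = -2.
Column maxima: L → 10, R → 7; minimax = 7.
-2 ≠ 7, so there is no saddle point; optimal play is mixed.
III is strictly dominated by I, so Player I never plays it.
IV is strictly dominated by II, so Player I never plays it.
On the remaining 2×2 (I, II vs L, R):
Let Player I play I with probability p. Expected payoff against L: (-5)p + 10(1−p) = −15p + 10; against R: 7p + (-2)(1−p) = 9p − 2.
Setting these equal: −15p + 10 = 9p − 2 ⇒ −24p = -12 ⇒ p = 1/2, and the value is (-15)·(1/2) + 10 = 5/2.
For Player II: with q = P(L), equating I's and II's payoffs gives −12q + 7 = 12q − 2 ⇒ q = 3/8.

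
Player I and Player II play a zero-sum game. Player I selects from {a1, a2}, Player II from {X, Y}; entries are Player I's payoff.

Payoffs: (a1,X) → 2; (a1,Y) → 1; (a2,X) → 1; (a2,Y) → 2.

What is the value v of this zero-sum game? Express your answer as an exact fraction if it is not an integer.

3/2

Row minima: a1 → 1, a2 → 1; maximin = 1.
Column maxima: X → 2, Y → 2; minimax = 2.
1 ≠ 2, so there is no saddle point; optimal play is mixed.
Let Player I play a1 with probability p. Expected payoff against X: 2p + 1(1−p) = p + 1; against Y: 1p + 2(1−p) = −p + 2.
Setting these equal: p + 1 = −p + 2 ⇒ 2p = 1 ⇒ p = 1/2, and the value is (1)·(1/2) + 1 = 3/2.
For Player II: with q = P(X), equating a1's and a2's payoffs gives q + 1 = −q + 2 ⇒ q = 1/2.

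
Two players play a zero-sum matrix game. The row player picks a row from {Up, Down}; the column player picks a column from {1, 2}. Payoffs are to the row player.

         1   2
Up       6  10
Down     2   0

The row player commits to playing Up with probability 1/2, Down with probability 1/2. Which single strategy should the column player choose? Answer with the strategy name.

If the column player plays 1, the row player's expected payoff is (1/2)·6 + (1/2)·2 = 4.
If the column player plays 2, the row player's expected payoff is (1/2)·10 + (1/2)·0 = 5.
The column player minimizes the row player's payoff; the smallest is 4, so the best response is 1.

1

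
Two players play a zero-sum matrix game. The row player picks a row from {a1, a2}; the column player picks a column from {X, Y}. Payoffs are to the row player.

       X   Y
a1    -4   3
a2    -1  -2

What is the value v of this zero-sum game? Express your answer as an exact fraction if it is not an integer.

-11/8

Row minima: a1 → -4, a2 → -2; maximin = -2.
Column maxima: X → -1, Y → 3; minimax = -1.
-2 ≠ -1, so there is no saddle point; optimal play is mixed.
Let the row player play a1 with probability p. Expected payoff against X: (-4)p + (-1)(1−p) = −3p − 1; against Y: 3p + (-2)(1−p) = 5p − 2.
Setting these equal: −3p − 1 = 5p − 2 ⇒ −8p = -1 ⇒ p = 1/8, and the value is (-3)·(1/8) − 1 = -11/8.
For the column player: with q = P(X), equating a1's and a2's payoffs gives −7q + 3 = q − 2 ⇒ q = 5/8.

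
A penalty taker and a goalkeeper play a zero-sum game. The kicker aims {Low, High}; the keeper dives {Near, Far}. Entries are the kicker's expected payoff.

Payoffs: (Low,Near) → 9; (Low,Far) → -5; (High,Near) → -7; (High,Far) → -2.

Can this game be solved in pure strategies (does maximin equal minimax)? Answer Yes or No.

Row minima: Low → -5, High → -7; maximin = -5.
Column maxima: Near → 9, Far → -2; minimax = -2.
-5 ≠ -2, so no pure-strategy equilibrium exists.

No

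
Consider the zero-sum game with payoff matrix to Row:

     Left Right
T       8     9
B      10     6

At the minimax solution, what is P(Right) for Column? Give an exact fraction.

Row minima: T → 8, B → 6; maximin = 8.
Column maxima: Left → 10, Right → 9; minimax = 9.
8 ≠ 9, so there is no saddle point; optimal play is mixed.
Let Row play T with probability p. Expected payoff against Left: 8p + 10(1−p) = −2p + 10; against Right: 9p + 6(1−p) = 3p + 6.
Setting these equal: −2p + 10 = 3p + 6 ⇒ −5p = -4 ⇒ p = 4/5, and the value is (-2)·(4/5) + 10 = 42/5.
For Column: with q = P(Left), equating T's and B's payoffs gives −q + 9 = 4q + 6 ⇒ q = 3/5.

2/5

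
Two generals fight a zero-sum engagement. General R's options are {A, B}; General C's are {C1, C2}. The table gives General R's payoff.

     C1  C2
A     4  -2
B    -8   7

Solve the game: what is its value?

Row minima: A → -2, B → -8; maximin = -2.
Column maxima: C1 → 4, C2 → 7; minimax = 4.
-2 ≠ 4, so there is no saddle point; optimal play is mixed.
Let General R play A with probability p. Expected payoff against C1: 4p + (-8)(1−p) = 12p − 8; against C2: (-2)p + 7(1−p) = −9p + 7.
Setting these equal: 12p − 8 = −9p + 7 ⇒ 21p = 15 ⇒ p = 5/7, and the value is (12)·(5/7) − 8 = 4/7.
For General C: with q = P(C1), equating A's and B's payoffs gives 6q − 2 = −15q + 7 ⇒ q = 3/7.

4/7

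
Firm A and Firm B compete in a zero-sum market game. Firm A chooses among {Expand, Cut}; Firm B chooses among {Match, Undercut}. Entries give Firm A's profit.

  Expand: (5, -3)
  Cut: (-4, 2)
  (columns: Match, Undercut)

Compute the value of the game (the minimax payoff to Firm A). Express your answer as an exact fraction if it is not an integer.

-1/7

Row minima: Expand → -3, Cut → -4; maximin = -3.
Column maxima: Match → 5, Undercut → 2; minimax = 2.
-3 ≠ 2, so there is no saddle point; optimal play is mixed.
Let Firm A play Expand with probability p. Expected payoff against Match: 5p + (-4)(1−p) = 9p − 4; against Undercut: (-3)p + 2(1−p) = −5p + 2.
Setting these equal: 9p − 4 = −5p + 2 ⇒ 14p = 6 ⇒ p = 3/7, and the value is (9)·(3/7) − 4 = -1/7.
For Firm B: with q = P(Match), equating Expand's and Cut's payoffs gives 8q − 3 = −6q + 2 ⇒ q = 5/14.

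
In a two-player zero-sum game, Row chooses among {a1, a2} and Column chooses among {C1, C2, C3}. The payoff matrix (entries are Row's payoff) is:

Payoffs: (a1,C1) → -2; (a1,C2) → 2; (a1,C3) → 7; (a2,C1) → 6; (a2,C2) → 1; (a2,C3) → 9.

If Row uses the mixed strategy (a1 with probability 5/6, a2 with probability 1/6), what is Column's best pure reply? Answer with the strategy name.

C1

If Column plays C1, Row's expected payoff is (5/6)·(-2) + (1/6)·6 = -2/3.
If Column plays C2, Row's expected payoff is (5/6)·2 + (1/6)·1 = 11/6.
If Column plays C3, Row's expected payoff is (5/6)·7 + (1/6)·9 = 22/3.
Column minimizes Row's payoff; the smallest is -2/3, so the best response is C1.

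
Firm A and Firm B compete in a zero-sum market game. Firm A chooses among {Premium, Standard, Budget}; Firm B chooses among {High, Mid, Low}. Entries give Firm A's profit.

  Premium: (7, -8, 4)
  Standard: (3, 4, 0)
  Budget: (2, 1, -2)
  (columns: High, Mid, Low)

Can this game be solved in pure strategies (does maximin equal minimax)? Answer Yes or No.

Row minima: Premium → -8, Standard → 0, Budget → -2; maximin = 0.
Column maxima: High → 7, Mid → 4, Low → 4; minimax = 4.
0 ≠ 4, so no pure-strategy equilibrium exists.

No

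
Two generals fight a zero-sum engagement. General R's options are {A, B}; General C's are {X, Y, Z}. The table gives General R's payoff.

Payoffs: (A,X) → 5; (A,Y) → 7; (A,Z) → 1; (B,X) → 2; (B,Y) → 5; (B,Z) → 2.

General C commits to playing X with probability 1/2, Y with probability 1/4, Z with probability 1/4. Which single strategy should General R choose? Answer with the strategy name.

Expected payoff of A: (1/2)·5 + (1/4)·7 + (1/4)·1 = 9/2.
Expected payoff of B: (1/2)·2 + (1/4)·5 + (1/4)·2 = 11/4.
The largest is 9/2, so General R's best response is A.

A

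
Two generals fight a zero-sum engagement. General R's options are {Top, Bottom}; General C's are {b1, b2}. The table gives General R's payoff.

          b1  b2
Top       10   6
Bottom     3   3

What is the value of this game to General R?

6

Row minima: Top → 6, Bottom → 3; maximin = 6.
Column maxima: b1 → 10, b2 → 6; minimax = 6.
Since maximin = minimax = 6, there is a saddle point and the value is 6.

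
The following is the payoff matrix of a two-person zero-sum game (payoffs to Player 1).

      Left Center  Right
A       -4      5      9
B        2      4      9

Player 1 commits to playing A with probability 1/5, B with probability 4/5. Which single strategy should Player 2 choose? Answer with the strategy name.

Left

If Player 2 plays Left, Player 1's expected payoff is (1/5)·(-4) + (4/5)·2 = 4/5.
If Player 2 plays Center, Player 1's expected payoff is (1/5)·5 + (4/5)·4 = 21/5.
If Player 2 plays Right, Player 1's expected payoff is (1/5)·9 + (4/5)·9 = 9.
Player 2 minimizes Player 1's payoff; the smallest is 4/5, so the best response is Left.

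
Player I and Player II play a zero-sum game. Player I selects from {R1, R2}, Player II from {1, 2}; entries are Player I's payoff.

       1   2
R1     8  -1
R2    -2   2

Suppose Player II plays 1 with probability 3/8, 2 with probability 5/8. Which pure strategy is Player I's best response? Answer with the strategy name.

R1

Expected payoff of R1: (3/8)·8 + (5/8)·(-1) = 19/8.
Expected payoff of R2: (3/8)·(-2) + (5/8)·2 = 1/2.
The largest is 19/8, so Player I's best response is R1.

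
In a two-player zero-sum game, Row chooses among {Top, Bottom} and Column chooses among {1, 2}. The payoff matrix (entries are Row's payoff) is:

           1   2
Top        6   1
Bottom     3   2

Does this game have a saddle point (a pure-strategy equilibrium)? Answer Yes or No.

Yes

Row minima: Top → 1, Bottom → 2; maximin = 2.
Column maxima: 1 → 6, 2 → 2; minimax = 2.
maximin = minimax = 2, so a saddle point exists.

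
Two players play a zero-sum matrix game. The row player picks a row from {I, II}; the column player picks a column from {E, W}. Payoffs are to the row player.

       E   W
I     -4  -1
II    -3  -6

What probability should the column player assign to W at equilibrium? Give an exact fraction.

1/6

Row minima: I → -4, II → -6; maximin = -4.
Column maxima: E → -3, W → -1; minimax = -3.
-4 ≠ -3, so there is no saddle point; optimal play is mixed.
Let the row player play I with probability p. Expected payoff against E: (-4)p + (-3)(1−p) = −p − 3; against W: (-1)p + (-6)(1−p) = 5p − 6.
Setting these equal: −p − 3 = 5p − 6 ⇒ −6p = -3 ⇒ p = 1/2, and the value is (-1)·(1/2) − 3 = -7/2.
For the column player: with q = P(E), equating I's and II's payoffs gives −3q − 1 = 3q − 6 ⇒ q = 5/6.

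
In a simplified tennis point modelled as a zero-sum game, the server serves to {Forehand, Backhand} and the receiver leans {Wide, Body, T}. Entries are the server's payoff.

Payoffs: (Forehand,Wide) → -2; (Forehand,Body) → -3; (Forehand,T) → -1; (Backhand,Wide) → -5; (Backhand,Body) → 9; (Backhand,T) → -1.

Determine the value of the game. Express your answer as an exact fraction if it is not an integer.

Row minima: Forehand → -3, Backhand → -5; maximin = -3.
Column maxima: Wide → -2, Body → 9, T → -1; minimax = -2.
-3 ≠ -2, so there is no saddle point; optimal play is mixed.
T is strictly dominated by Wide (it gives the server strictly more in every row), so the receiver never plays it.
On the remaining 2×2 (Forehand, Backhand vs Wide, Body):
Let the server play Forehand with probability p. Expected payoff against Wide: (-2)p + (-5)(1−p) = 3p − 5; against Body: (-3)p + 9(1−p) = −12p + 9.
Setting these equal: 3p − 5 = −12p + 9 ⇒ 15p = 14 ⇒ p = 14/15, and the value is (3)·(14/15) − 5 = -11/5.
For the receiver: with q = P(Wide), equating Forehand's and Backhand's payoffs gives q − 3 = −14q + 9 ⇒ q = 4/5.

-11/5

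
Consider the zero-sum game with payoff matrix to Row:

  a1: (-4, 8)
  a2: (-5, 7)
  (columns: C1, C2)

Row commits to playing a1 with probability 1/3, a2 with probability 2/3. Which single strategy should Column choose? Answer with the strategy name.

If Column plays C1, Row's expected payoff is (1/3)·(-4) + (2/3)·(-5) = -14/3.
If Column plays C2, Row's expected payoff is (1/3)·8 + (2/3)·7 = 22/3.
Column minimizes Row's payoff; the smallest is -14/3, so the best response is C1.

C1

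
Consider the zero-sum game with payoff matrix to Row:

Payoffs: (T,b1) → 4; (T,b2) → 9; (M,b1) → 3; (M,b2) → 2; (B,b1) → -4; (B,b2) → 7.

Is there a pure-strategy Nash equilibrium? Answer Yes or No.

Row minima: T → 4, M → 2, B → -4; maximin = 4.
Column maxima: b1 → 4, b2 → 9; minimax = 4.
maximin = minimax = 4, so a saddle point exists.

Yes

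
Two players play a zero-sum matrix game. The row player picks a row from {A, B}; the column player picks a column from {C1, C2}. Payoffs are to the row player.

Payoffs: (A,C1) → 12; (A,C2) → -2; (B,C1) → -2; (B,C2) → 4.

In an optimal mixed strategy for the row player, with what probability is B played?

Row minima: A → -2, B → -2; maximin = -2.
Column maxima: C1 → 12, C2 → 4; minimax = 4.
-2 ≠ 4, so there is no saddle point; optimal play is mixed.
Let the row player play A with probability p. Expected payoff against C1: 12p + (-2)(1−p) = 14p − 2; against C2: (-2)p + 4(1−p) = −6p + 4.
Setting these equal: 14p − 2 = −6p + 4 ⇒ 20p = 6 ⇒ p = 3/10, and the value is (14)·(3/10) − 2 = 11/5.
For the column player: with q = P(C1), equating A's and B's payoffs gives 14q − 2 = −6q + 4 ⇒ q = 3/10.

7/10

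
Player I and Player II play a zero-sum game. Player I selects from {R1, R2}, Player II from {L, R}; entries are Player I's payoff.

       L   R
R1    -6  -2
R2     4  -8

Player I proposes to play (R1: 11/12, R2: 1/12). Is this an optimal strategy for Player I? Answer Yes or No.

No

Against L this mix gives (11/12)·(-6) + (1/12)·4 = -31/6.
Against R this mix gives (11/12)·(-2) + (1/12)·(-8) = -5/2.
Player II will play L, holding Player I to -31/6. Shifting weight toward the row that does better against L would raise this floor (the equalizing mix achieves -7/2 against both L and R), so the proposed strategy is not optimal.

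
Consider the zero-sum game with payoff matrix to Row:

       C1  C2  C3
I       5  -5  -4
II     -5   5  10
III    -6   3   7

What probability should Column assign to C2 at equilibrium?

Row minima: I → -5, II → -5, III → -6; maximin = -5.
Column maxima: C1 → 5, C2 → 5, C3 → 10; minimax = 5.
-5 ≠ 5, so there is no saddle point; optimal play is mixed.
III is strictly dominated by II, so Row never plays it.
C3 is strictly dominated by C2 (it gives Row strictly more in every row), so Column never plays it.
On the remaining 2×2 (I, II vs C1, C2):
Let Row play I with probability p. Expected payoff against C1: 5p + (-5)(1−p) = 10p − 5; against C2: (-5)p + 5(1−p) = −10p + 5.
Setting these equal: 10p − 5 = −10p + 5 ⇒ 20p = 10 ⇒ p = 1/2, and the value is (10)·(1/2) − 5 = 0.
For Column: with q = P(C1), equating I's and II's payoffs gives 10q − 5 = −10q + 5 ⇒ q = 1/2.

1/2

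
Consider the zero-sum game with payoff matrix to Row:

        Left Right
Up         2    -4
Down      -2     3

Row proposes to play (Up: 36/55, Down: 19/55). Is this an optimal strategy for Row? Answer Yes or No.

No

Against Left this mix gives (36/55)·2 + (19/55)·(-2) = 34/55.
Against Right this mix gives (36/55)·(-4) + (19/55)·3 = -87/55.
Column will play Right, holding Row to -87/55. Shifting weight toward the row that does better against Right would raise this floor (the equalizing mix achieves -2/11 against both Right and Left), so the proposed strategy is not optimal.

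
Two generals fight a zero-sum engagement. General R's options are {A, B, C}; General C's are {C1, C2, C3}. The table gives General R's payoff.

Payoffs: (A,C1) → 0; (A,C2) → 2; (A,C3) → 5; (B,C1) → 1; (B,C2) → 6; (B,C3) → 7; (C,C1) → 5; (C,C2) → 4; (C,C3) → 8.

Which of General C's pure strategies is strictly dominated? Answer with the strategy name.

C1 holds General R's payoff strictly below C3 in every row: 0 < 5, 1 < 7, 5 < 8.
So C3 is strictly dominated for General C.

C3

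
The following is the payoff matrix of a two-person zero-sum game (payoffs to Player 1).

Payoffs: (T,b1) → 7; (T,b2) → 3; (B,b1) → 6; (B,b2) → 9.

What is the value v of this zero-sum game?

45/7

Row minima: T → 3, B → 6; maximin = 6.
Column maxima: b1 → 7, b2 → 9; minimax = 7.
6 ≠ 7, so there is no saddle point; optimal play is mixed.
Let Player 1 play T with probability p. Expected payoff against b1: 7p + 6(1−p) = p + 6; against b2: 3p + 9(1−p) = −6p + 9.
Setting these equal: p + 6 = −6p + 9 ⇒ 7p = 3 ⇒ p = 3/7, and the value is (1)·(3/7) + 6 = 45/7.
For Player 2: with q = P(b1), equating T's and B's payoffs gives 4q + 3 = −3q + 9 ⇒ q = 6/7.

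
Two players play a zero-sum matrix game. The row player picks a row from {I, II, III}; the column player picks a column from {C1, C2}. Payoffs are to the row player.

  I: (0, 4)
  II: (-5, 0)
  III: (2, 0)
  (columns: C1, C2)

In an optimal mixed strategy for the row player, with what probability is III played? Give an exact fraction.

2/3

Row minima: I → 0, II → -5, III → 0; maximin = 0.
Column maxima: C1 → 2, C2 → 4; minimax = 2.
0 ≠ 2, so there is no saddle point; optimal play is mixed.
II is strictly dominated by I, so the row player never plays it.
On the remaining 2×2 (I, III vs C1, C2):
Let the row player play I with probability p. Expected payoff against C1: 0p + 2(1−p) = −2p + 2; against C2: 4p + 0(1−p) = 4p.
Setting these equal: −2p + 2 = 4p ⇒ −6p = -2 ⇒ p = 1/3, and the value is (-2)·(1/3) + 2 = 4/3.
For the column player: with q = P(C1), equating I's and III's payoffs gives −4q + 4 = 2q ⇒ q = 2/3.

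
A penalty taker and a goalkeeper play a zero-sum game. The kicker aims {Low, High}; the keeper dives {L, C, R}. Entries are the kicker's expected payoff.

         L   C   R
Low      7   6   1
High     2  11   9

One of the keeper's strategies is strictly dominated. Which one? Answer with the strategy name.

C

R holds the kicker's payoff strictly below C in every row: 1 < 6, 9 < 11.
So C is strictly dominated for the keeper.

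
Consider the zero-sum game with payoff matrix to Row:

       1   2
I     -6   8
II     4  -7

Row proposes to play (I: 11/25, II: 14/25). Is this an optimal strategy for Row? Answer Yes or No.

Yes

Against 1 this mix gives (11/25)·(-6) + (14/25)·4 = -2/5.
Against 2 this mix gives (11/25)·8 + (14/25)·(-7) = -2/5.
All of Column's active replies (1, 2) yield -2/5, and no column does worse for Row. The mix makes Column indifferent and guarantees -2/5, so it is optimal.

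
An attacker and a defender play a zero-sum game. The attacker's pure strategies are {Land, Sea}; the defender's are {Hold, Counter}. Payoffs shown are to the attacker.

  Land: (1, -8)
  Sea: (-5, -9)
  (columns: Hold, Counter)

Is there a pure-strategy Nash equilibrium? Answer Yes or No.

Yes

Row minima: Land → -8, Sea → -9; maximin = -8.
Column maxima: Hold → 1, Counter → -8; minimax = -8.
maximin = minimax = -8, so a saddle point exists.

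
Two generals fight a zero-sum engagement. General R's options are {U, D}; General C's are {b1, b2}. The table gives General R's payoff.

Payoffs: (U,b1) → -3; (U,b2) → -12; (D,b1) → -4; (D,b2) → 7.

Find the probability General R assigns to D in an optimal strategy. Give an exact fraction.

9/20

Row minima: U → -12, D → -4; maximin = -4.
Column maxima: b1 → -3, b2 → 7; minimax = -3.
-4 ≠ -3, so there is no saddle point; optimal play is mixed.
Let General R play U with probability p. Expected payoff against b1: (-3)p + (-4)(1−p) = p − 4; against b2: (-12)p + 7(1−p) = −19p + 7.
Setting these equal: p − 4 = −19p + 7 ⇒ 20p = 11 ⇒ p = 11/20, and the value is (1)·(11/20) − 4 = -69/20.
For General C: with q = P(b1), equating U's and D's payoffs gives 9q − 12 = −11q + 7 ⇒ q = 19/20.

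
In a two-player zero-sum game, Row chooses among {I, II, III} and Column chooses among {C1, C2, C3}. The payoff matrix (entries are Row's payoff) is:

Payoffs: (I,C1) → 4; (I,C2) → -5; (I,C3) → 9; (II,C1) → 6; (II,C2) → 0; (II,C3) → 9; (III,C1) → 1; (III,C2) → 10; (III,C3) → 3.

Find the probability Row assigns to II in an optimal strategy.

Row minima: I → -5, II → 0, III → 1; maximin = 1.
Column maxima: C1 → 6, C2 → 10, C3 → 9; minimax = 6.
1 ≠ 6, so there is no saddle point; optimal play is mixed.
C3 is strictly dominated by C1 (it gives Row strictly more in every row), so Column never plays it.
With C3 eliminated, I is strictly dominated by II (II gives Row strictly more in every remaining column), so Row never plays it.
On the remaining 2×2 (II, III vs C1, C2):
Let Row play II with probability p. Expected payoff against C1: 6p + 1(1−p) = 5p + 1; against C2: 0p + 10(1−p) = −10p + 10.
Setting these equal: 5p + 1 = −10p + 10 ⇒ 15p = 9 ⇒ p = 3/5, and the value is (5)·(3/5) + 1 = 4.
For Column: with q = P(C1), equating II's and III's payoffs gives 6q = −9q + 10 ⇒ q = 2/3.

3/5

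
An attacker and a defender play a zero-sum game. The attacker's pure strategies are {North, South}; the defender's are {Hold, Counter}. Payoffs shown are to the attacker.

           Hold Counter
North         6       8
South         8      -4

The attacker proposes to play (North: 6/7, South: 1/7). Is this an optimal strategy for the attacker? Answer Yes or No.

Yes

Against Hold this mix gives (6/7)·6 + (1/7)·8 = 44/7.
Against Counter this mix gives (6/7)·8 + (1/7)·(-4) = 44/7.
All of the defender's active replies (Hold, Counter) yield 44/7, and no column does worse for the attacker. The mix makes the defender indifferent and guarantees 44/7, so it is optimal.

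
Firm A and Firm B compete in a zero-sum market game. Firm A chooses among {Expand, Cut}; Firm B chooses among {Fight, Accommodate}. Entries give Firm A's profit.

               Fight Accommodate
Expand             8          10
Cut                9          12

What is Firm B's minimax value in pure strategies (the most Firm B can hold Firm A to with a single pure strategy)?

Column maxima: Fight → 9, Accommodate → 12.
The smallest of these is 9.

9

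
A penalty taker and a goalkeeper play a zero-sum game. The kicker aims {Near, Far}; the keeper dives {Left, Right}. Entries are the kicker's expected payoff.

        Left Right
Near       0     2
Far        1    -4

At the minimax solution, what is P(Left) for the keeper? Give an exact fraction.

Row minima: Near → 0, Far → -4; maximin = 0.
Column maxima: Left → 1, Right → 2; minimax = 1.
0 ≠ 1, so there is no saddle point; optimal play is mixed.
Let the kicker play Near with probability p. Expected payoff against Left: 0p + 1(1−p) = −p + 1; against Right: 2p + (-4)(1−p) = 6p − 4.
Setting these equal: −p + 1 = 6p − 4 ⇒ −7p = -5 ⇒ p = 5/7, and the value is (-1)·(5/7) + 1 = 2/7.
For the keeper: with q = P(Left), equating Near's and Far's payoffs gives −2q + 2 = 5q − 4 ⇒ q = 6/7.

6/7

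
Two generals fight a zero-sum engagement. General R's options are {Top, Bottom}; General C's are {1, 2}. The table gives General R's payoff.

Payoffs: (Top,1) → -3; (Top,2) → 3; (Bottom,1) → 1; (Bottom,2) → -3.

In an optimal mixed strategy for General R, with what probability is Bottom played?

3/5

Row minima: Top → -3, Bottom → -3; maximin = -3.
Column maxima: 1 → 1, 2 → 3; minimax = 1.
-3 ≠ 1, so there is no saddle point; optimal play is mixed.
Let General R play Top with probability p. Expected payoff against 1: (-3)p + 1(1−p) = −4p + 1; against 2: 3p + (-3)(1−p) = 6p − 3.
Setting these equal: −4p + 1 = 6p − 3 ⇒ −10p = -4 ⇒ p = 2/5, and the value is (-4)·(2/5) + 1 = -3/5.
For General C: with q = P(1), equating Top's and Bottom's payoffs gives −6q + 3 = 4q − 3 ⇒ q = 3/5.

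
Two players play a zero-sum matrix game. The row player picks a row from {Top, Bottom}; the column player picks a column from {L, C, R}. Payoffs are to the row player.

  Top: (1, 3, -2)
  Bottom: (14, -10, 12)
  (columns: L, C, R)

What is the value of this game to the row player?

16/27

Row minima: Top → -2, Bottom → -10; maximin = -2.
Column maxima: L → 14, C → 3, R → 12; minimax = 3.
-2 ≠ 3, so there is no saddle point; optimal play is mixed.
L is strictly dominated by R (it gives the row player strictly more in every row), so the column player never plays it.
On the remaining 2×2 (Top, Bottom vs C, R):
Let the row player play Top with probability p. Expected payoff against C: 3p + (-10)(1−p) = 13p − 10; against R: (-2)p + 12(1−p) = −14p + 12.
Setting these equal: 13p − 10 = −14p + 12 ⇒ 27p = 22 ⇒ p = 22/27, and the value is (13)·(22/27) − 10 = 16/27.
For the column player: with q = P(C), equating Top's and Bottom's payoffs gives 5q − 2 = −22q + 12 ⇒ q = 14/27.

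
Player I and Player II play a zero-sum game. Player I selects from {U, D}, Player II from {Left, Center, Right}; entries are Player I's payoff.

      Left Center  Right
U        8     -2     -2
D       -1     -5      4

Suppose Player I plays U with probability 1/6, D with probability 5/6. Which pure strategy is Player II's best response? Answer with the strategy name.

Center

If Player II plays Left, Player I's expected payoff is (1/6)·8 + (5/6)·(-1) = 1/2.
If Player II plays Center, Player I's expected payoff is (1/6)·(-2) + (5/6)·(-5) = -9/2.
If Player II plays Right, Player I's expected payoff is (1/6)·(-2) + (5/6)·4 = 3.
Player II minimizes Player I's payoff; the smallest is -9/2, so the best response is Center.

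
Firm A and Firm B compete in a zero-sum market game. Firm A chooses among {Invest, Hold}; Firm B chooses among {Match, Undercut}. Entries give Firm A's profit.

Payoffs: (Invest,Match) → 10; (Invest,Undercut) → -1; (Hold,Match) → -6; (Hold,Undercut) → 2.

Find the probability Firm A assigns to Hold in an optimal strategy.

Row minima: Invest → -1, Hold → -6; maximin = -1.
Column maxima: Match → 10, Undercut → 2; minimax = 2.
-1 ≠ 2, so there is no saddle point; optimal play is mixed.
Let Firm A play Invest with probability p. Expected payoff against Match: 10p + (-6)(1−p) = 16p − 6; against Undercut: (-1)p + 2(1−p) = −3p + 2.
Setting these equal: 16p − 6 = −3p + 2 ⇒ 19p = 8 ⇒ p = 8/19, and the value is (16)·(8/19) − 6 = 14/19.
For Firm B: with q = P(Match), equating Invest's and Hold's payoffs gives 11q − 1 = −8q + 2 ⇒ q = 3/19.

11/19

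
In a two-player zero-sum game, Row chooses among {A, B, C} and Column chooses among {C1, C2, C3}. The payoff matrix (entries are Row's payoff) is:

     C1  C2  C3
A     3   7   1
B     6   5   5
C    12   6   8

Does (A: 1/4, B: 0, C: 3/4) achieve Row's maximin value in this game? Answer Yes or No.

Yes

Against C1 this mix gives (1/4)·3 + (3/4)·12 = 39/4.
Against C2 this mix gives (1/4)·7 + (3/4)·6 = 25/4.
Against C3 this mix gives (1/4)·1 + (3/4)·8 = 25/4.
All of Column's active replies (C2, C3) yield 25/4, and no column does worse for Row. The mix makes Column indifferent and guarantees 25/4, so it is optimal.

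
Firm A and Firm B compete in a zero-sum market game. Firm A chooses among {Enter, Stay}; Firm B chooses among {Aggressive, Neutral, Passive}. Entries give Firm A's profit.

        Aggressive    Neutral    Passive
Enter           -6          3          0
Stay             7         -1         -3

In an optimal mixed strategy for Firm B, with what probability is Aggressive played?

Row minima: Enter → -6, Stay → -3; maximin = -3.
Column maxima: Aggressive → 7, Neutral → 3, Passive → 0; minimax = 0.
-3 ≠ 0, so there is no saddle point; optimal play is mixed.
Neutral is strictly dominated by Passive (it gives Firm A strictly more in every row), so Firm B never plays it.
On the remaining 2×2 (Enter, Stay vs Aggressive, Passive):
Let Firm A play Enter with probability p. Expected payoff against Aggressive: (-6)p + 7(1−p) = −13p + 7; against Passive: 0p + (-3)(1−p) = 3p − 3.
Setting these equal: −13p + 7 = 3p − 3 ⇒ −16p = -10 ⇒ p = 5/8, and the value is (-13)·(5/8) + 7 = -9/8.
For Firm B: with q = P(Aggressive), equating Enter's and Stay's payoffs gives −6q = 10q − 3 ⇒ q = 3/16.

3/16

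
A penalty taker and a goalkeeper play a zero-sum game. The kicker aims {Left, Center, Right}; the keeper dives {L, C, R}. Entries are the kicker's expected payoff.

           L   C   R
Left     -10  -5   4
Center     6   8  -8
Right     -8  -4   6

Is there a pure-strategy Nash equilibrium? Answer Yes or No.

No

Row minima: Left → -10, Center → -8, Right → -8; maximin = -8.
Column maxima: L → 6, C → 8, R → 6; minimax = 6.
-8 ≠ 6, so no pure-strategy equilibrium exists.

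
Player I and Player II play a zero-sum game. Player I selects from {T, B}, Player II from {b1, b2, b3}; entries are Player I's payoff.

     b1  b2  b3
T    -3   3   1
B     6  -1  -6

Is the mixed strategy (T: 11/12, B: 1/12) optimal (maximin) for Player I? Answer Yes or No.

Against b1 this mix gives (11/12)·(-3) + (1/12)·6 = -9/4.
Against b2 this mix gives (11/12)·3 + (1/12)·(-1) = 8/3.
Against b3 this mix gives (11/12)·1 + (1/12)·(-6) = 5/12.
Player II will play b1, holding Player I to -9/4. Shifting weight toward the row that does better against b1 would raise this floor (the equalizing mix achieves -3/4 against both b1 and b3), so the proposed strategy is not optimal.

No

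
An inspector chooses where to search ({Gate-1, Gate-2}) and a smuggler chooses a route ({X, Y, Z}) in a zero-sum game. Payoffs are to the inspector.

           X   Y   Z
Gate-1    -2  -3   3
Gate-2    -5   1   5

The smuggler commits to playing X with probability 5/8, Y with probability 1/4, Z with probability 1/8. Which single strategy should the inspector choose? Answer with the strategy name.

Gate-1

Expected payoff of Gate-1: (5/8)·(-2) + (1/4)·(-3) + (1/8)·3 = -13/8.
Expected payoff of Gate-2: (5/8)·(-5) + (1/4)·1 + (1/8)·5 = -9/4.
The largest is -13/8, so the inspector's best response is Gate-1.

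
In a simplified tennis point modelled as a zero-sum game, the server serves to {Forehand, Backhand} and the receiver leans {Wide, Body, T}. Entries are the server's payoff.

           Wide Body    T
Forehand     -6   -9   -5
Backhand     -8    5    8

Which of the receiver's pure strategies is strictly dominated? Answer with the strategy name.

T

Wide holds the server's payoff strictly below T in every row: -6 < -5, -8 < 8.
So T is strictly dominated for the receiver.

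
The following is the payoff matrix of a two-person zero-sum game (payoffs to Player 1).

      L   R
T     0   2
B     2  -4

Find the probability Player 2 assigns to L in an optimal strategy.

3/4

Row minima: T → 0, B → -4; maximin = 0.
Column maxima: L → 2, R → 2; minimax = 2.
0 ≠ 2, so there is no saddle point; optimal play is mixed.
Let Player 1 play T with probability p. Expected payoff against L: 0p + 2(1−p) = −2p + 2; against R: 2p + (-4)(1−p) = 6p − 4.
Setting these equal: −2p + 2 = 6p − 4 ⇒ −8p = -6 ⇒ p = 3/4, and the value is (-2)·(3/4) + 2 = 1/2.
For Player 2: with q = P(L), equating T's and B's payoffs gives −2q + 2 = 6q − 4 ⇒ q = 3/4.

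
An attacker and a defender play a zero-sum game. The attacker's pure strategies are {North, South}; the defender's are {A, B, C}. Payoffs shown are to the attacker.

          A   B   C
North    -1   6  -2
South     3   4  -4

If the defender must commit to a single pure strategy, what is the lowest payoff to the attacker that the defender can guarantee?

Column maxima: A → 3, B → 6, C → -2.
The smallest of these is -2.

-2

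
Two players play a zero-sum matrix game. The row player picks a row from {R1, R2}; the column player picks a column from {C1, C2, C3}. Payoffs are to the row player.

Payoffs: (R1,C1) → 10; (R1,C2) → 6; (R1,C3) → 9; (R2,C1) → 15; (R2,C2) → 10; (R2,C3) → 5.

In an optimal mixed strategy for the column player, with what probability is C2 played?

Row minima: R1 → 6, R2 → 5; maximin = 6.
Column maxima: C1 → 15, C2 → 10, C3 → 9; minimax = 9.
6 ≠ 9, so there is no saddle point; optimal play is mixed.
C1 is strictly dominated by C2 (it gives the row player strictly more in every row), so the column player never plays it.
On the remaining 2×2 (R1, R2 vs C2, C3):
Let the row player play R1 with probability p. Expected payoff against C2: 6p + 10(1−p) = −4p + 10; against C3: 9p + 5(1−p) = 4p + 5.
Setting these equal: −4p + 10 = 4p + 5 ⇒ −8p = -5 ⇒ p = 5/8, and the value is (-4)·(5/8) + 10 = 15/2.
For the column player: with q = P(C2), equating R1's and R2's payoffs gives −3q + 9 = 5q + 5 ⇒ q = 1/2.

1/2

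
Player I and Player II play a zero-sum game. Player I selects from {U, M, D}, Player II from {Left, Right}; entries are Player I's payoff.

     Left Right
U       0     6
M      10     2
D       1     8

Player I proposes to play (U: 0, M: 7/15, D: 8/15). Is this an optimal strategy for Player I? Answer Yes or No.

Against Left this mix gives (7/15)·10 + (8/15)·1 = 26/5.
Against Right this mix gives (7/15)·2 + (8/15)·8 = 26/5.
All of Player II's active replies (Left, Right) yield 26/5, and no column does worse for Player I. The mix makes Player II indifferent and guarantees 26/5, so it is optimal.

Yes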